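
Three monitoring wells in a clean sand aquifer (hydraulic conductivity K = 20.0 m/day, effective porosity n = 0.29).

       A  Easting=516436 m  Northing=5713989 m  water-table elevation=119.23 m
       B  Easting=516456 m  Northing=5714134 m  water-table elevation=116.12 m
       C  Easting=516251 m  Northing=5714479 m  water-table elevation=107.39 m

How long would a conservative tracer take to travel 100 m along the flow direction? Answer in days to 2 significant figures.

64 days

With h = a·x + b·y + c and A as origin, the differences give:
  20·a + 145·b = -3.11
  (-185)·a + 490·b = -11.84
Eliminate b (×490 and ×145, subtract): 36625·a = 192.900 → a = ∂h/∂x = +0.005267
Back-substitute: b = ∂h/∂y = -0.02217.
|∇h| = √(0.005267² + -0.02217²) = 0.02279
Seepage velocity v = K·i/n = 20.0 × 0.02279 / 0.29 = 1.572 m/day.
t = 100 / 1.572 = 63.61 days.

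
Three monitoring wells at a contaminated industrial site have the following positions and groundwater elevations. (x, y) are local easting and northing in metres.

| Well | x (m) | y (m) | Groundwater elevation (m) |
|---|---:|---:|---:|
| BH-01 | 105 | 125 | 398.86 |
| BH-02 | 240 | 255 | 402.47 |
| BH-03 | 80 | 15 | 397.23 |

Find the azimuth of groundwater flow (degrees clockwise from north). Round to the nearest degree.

With h = a·x + b·y + c and BH-01 as origin, the differences give:
  135·a + 130·b = +3.61
  (-25)·a + (-110)·b = -1.63
Eliminate b (×(-110) and ×130, subtract): -11600·a = -185.200 → a = ∂h/∂x = +0.01597
Back-substitute: b = ∂h/∂y = +0.01119.
Flow direction (−∇h) has components (-0.01597 E, -0.01119 N).
Azimuth = atan2(E, N) = atan2(-0.01597, -0.01119) = 235.0° ≈ 235°.

235°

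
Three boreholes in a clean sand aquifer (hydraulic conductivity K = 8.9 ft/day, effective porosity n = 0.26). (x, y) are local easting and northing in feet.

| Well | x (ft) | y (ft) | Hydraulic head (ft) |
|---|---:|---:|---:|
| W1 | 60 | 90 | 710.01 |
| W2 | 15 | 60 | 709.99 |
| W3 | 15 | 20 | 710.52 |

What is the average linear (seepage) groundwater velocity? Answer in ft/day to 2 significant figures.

Differences from W1: to W2 (Δx, Δy, Δh) = (-45, -30, -0.02); to W3 = (-45, -70, +0.51).
Determinant of the coordinate differences = (-45)·(-70) − (-45)·(-30) = 1800.
∂h/∂x = [(-0.02)·(-70) − (+0.51)·(-30)] / 1800 = +0.009278
∂h/∂y = [(-45)·(+0.51) − (-45)·(-0.02)] / 1800 = -0.01325
|∇h| = √(0.009278² + -0.01325²) = 0.01618
Seepage velocity v = K·i/n = 8.9 × 0.01618 / 0.26 = 0.5539 ft/day.

0.55 ft/day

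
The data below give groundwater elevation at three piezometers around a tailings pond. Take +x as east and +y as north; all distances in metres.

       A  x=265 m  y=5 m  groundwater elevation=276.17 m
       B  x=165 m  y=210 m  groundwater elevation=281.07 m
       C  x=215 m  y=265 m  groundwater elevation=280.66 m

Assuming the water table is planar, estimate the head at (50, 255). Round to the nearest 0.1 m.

With h = a·x + b·y + c and A as origin, the differences give:
  (-100)·a + 205·b = +4.90
  (-50)·a + 260·b = +4.49
Eliminate b (×260 and ×205, subtract): -15750·a = 353.550 → a = ∂h/∂x = -0.02245
Back-substitute: b = ∂h/∂y = +0.01295.
h(50, 255) = 276.17 + (-0.02245)·(-215) + (+0.01295)·(250) = 276.17 +4.826 +3.238 = 284.234 m.

284.2 m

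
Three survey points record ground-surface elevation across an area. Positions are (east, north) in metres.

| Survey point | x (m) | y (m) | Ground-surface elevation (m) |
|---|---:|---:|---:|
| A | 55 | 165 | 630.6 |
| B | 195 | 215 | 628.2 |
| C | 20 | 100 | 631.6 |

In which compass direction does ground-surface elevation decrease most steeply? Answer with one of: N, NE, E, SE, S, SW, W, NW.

With z = a·x + b·y + c and A as origin, the differences give:
  140·a + 50·b = -2.4
  (-35)·a + (-65)·b = +1.0
Eliminate b (×(-65) and ×50, subtract): -7350·a = 106.00 → a = ∂z/∂x = -0.01442
Back-substitute: b = ∂z/∂y = -0.007619.
Steepest decrease is along −∇f = (+0.01442 E, +0.007619 N) → northeast.

NE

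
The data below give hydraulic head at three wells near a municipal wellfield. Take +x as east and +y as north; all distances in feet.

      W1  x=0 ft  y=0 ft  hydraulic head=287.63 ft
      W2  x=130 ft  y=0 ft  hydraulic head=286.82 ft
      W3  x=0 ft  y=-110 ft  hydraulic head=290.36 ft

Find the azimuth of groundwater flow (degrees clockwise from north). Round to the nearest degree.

∂h/∂x = (286.82 − 287.63) / (130 − 0) = -0.006231
∂h/∂y = (290.36 − 287.63) / (-110 − 0) = -0.02482
Flow direction (−∇h) has components (+0.006231 E, +0.02482 N).
Azimuth = atan2(E, N) = atan2(+0.006231, +0.02482) = 14.1° ≈ 014°.

014°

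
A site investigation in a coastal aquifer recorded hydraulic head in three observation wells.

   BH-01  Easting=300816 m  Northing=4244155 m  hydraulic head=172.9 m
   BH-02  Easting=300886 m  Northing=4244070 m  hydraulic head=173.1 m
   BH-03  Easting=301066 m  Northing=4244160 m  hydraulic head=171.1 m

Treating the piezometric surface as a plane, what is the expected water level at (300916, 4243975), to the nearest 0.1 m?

173.7 m

With h = a·x + b·y + c and BH-01 as origin, the differences give:
  70·a + (-85)·b = +0.2
  250·a + 5·b = -1.8
Eliminate b (×5 and ×(-85), subtract): 21600·a = -152.00 → a = ∂h/∂x = -0.007037
Back-substitute: b = ∂h/∂y = -0.008148.
h(300916, 4243975) = 172.9 + (-0.007037)·(100) + (-0.008148)·(-180) = 172.9 -0.704 +1.467 = 173.663 m.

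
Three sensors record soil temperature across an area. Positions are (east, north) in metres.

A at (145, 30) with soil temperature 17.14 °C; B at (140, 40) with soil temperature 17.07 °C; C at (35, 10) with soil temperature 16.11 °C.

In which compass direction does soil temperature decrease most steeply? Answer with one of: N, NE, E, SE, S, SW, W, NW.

W

Three-point gradient (reference A): Δ to B = (-5, 10, -0.07), Δ to C = (-110, -20, -1.03).
∂T/∂x = +0.009750, ∂T/∂y = -0.002125 (det = 1200).
Steepest decrease is along −∇f = (-0.009750 E, +0.002125 N) → west.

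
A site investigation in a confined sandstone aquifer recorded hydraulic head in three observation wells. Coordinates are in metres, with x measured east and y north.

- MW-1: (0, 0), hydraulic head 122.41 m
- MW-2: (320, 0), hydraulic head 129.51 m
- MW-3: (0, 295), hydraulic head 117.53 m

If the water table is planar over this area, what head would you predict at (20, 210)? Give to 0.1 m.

∂h/∂x = (129.51 − 122.41) / (320 − 0) = +0.02219
∂h/∂y = (117.53 − 122.41) / (295 − 0) = -0.01654
h(20, 210) = 122.41 + (+0.02219)·(20) + (-0.01654)·(210) = 122.41 +0.444 -3.474 = 119.380 m.

119.4 m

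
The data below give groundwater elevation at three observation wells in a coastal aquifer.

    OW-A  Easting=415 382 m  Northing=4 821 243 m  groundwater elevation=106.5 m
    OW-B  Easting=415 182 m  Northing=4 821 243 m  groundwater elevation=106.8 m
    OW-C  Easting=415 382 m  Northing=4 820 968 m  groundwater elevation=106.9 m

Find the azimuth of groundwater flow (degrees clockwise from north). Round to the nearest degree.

∂h/∂x = (106.8 − 106.5) / (415182 − 415382) = -0.001500
∂h/∂y = (106.9 − 106.5) / (4820968 − 4821243) = -0.001455
Flow direction (−∇h) has components (+0.001500 E, +0.001455 N).
Azimuth = atan2(E, N) = atan2(+0.001500, +0.001455) = 45.9° ≈ 046°.

046°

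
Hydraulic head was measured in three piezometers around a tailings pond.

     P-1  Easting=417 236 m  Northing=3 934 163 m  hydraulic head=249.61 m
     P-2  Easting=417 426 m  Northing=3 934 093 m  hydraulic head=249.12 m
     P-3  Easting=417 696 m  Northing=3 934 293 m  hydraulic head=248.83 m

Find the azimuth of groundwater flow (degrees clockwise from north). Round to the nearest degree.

With h = a·x + b·y + c and P-1 as origin, the differences give:
  190·a + (-70)·b = -0.49
  460·a + 130·b = -0.78
Eliminate b (×130 and ×(-70), subtract): 56900·a = -118.300 → a = ∂h/∂x = -0.002079
Back-substitute: b = ∂h/∂y = +0.001357.
Flow direction (−∇h) has components (+0.002079 E, -0.001357 N).
Azimuth = atan2(E, N) = atan2(+0.002079, -0.001357) = 123.1° ≈ 123°.

123°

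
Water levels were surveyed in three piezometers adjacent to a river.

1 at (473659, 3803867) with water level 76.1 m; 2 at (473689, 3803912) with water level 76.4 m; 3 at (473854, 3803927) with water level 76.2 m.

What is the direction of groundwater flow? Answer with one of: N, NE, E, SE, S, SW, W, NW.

S

Differences from 1: to 2 (Δx, Δy, Δh) = (30, 45, +0.3); to 3 = (195, 60, +0.1).
Determinant of the coordinate differences = 30·60 − 195·45 = -6975.
∂h/∂x = [(+0.3)·60 − (+0.1)·45] / -6975 = -0.001935
∂h/∂y = [30·(+0.1) − 195·(+0.3)] / -6975 = +0.007957
Flow = −∇h = (+0.001935 east, -0.007957 north), which points south.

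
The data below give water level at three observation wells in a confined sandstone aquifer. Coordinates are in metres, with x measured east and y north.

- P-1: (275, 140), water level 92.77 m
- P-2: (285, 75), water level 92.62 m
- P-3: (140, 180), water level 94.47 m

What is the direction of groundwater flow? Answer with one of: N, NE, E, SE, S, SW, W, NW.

E

Taking P-1 as reference: P-2−P-1 = (10, -65, -0.15); P-3−P-1 = (-135, 40, +1.70).
Determinant of the coordinate differences = 10·40 − (-135)·(-65) = -8375.
∂h/∂x = [(-0.15)·40 − (+1.70)·(-65)] / -8375 = -0.01248
∂h/∂y = [10·(+1.70) − (-135)·(-0.15)] / -8375 = +0.0003881
Flow = −∇h = (+0.01248 east, -0.0003881 north), which points east.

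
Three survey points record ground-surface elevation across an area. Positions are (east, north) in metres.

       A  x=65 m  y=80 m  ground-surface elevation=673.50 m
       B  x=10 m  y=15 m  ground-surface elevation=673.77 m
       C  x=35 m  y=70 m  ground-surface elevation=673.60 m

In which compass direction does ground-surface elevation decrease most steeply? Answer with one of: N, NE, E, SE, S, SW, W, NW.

With z = a·x + b·y + c and A as origin, the differences give:
  (-55)·a + (-65)·b = +0.27
  (-30)·a + (-10)·b = +0.10
Eliminate b (×(-10) and ×(-65), subtract): -1400·a = 3.800 → a = ∂z/∂x = -0.002714
Back-substitute: b = ∂z/∂y = -0.001857.
Steepest decrease is along −∇f = (+0.002714 E, +0.001857 N) → northeast.

NE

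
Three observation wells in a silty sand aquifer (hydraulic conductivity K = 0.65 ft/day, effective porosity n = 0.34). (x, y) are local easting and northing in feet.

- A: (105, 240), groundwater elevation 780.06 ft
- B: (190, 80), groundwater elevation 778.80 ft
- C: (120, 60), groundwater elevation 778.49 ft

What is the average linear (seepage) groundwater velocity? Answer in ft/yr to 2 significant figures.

6.3 ft/yr

With h = a·x + b·y + c and A as origin, the differences give:
  85·a + (-160)·b = -1.26
  15·a + (-180)·b = -1.57
Eliminate b (×(-180) and ×(-160), subtract): -12900·a = -24.400 → a = ∂h/∂x = +0.001891
Back-substitute: b = ∂h/∂y = +0.008880.
|∇h| = √(0.001891² + 0.008880²) = 0.009079
Seepage velocity v = K·i/n = 0.65 × 0.009079 / 0.34 = 0.01736 ft/day = 6.341 ft/yr.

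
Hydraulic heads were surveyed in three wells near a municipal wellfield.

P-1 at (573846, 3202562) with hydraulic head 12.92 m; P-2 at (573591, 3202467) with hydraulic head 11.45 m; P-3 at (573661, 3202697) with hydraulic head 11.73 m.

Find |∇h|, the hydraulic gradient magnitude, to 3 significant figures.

0.00602

With h = a·x + b·y + c and P-1 as origin, the differences give:
  (-255)·a + (-95)·b = -1.47
  (-185)·a + 135·b = -1.19
Eliminate b (×135 and ×(-95), subtract): -52000·a = -311.500 → a = ∂h/∂x = +0.005990
Back-substitute: b = ∂h/∂y = -0.0006058.
|∇h| = √(0.005990² + -0.0006058²) = 0.006021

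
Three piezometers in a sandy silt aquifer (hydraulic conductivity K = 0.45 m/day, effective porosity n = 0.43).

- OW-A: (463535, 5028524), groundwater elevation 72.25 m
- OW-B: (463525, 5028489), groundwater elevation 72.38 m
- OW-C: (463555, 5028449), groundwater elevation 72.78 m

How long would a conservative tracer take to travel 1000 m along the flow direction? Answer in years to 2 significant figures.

With h = a·x + b·y + c and OW-A as origin, the differences give:
  (-10)·a + (-35)·b = +0.13
  20·a + (-75)·b = +0.53
Eliminate b (×(-75) and ×(-35), subtract): 1450·a = 8.800 → a = ∂h/∂x = +0.006069
Back-substitute: b = ∂h/∂y = -0.005448.
|∇h| = √(0.006069² + -0.005448²) = 0.008156
Seepage velocity v = K·i/n = 0.45 × 0.008156 / 0.43 = 0.008535 m/day.
t = 1000 / 0.008535 = 1.172e+05 days = 321 years.

320 years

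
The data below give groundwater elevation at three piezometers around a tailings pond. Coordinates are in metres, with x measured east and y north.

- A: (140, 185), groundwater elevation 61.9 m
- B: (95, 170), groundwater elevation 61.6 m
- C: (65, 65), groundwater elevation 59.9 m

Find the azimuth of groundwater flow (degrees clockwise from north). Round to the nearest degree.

185°

With h = a·x + b·y + c and A as origin, the differences give:
  (-45)·a + (-15)·b = -0.3
  (-75)·a + (-120)·b = -2.0
Eliminate b (×(-120) and ×(-15), subtract): 4275·a = 6.00 → a = ∂h/∂x = +0.001404
Back-substitute: b = ∂h/∂y = +0.01579.
Flow direction (−∇h) has components (-0.001404 E, -0.01579 N).
Azimuth = atan2(E, N) = atan2(-0.001404, -0.01579) = 185.1° ≈ 185°.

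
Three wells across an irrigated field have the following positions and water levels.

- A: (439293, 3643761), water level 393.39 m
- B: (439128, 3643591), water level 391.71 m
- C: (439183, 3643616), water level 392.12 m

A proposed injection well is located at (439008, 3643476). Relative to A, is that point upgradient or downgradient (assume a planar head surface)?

downgradient

Taking A as reference: B−A = (-165, -170, -1.68); C−A = (-110, -145, -1.27).
Determinant of the coordinate differences = (-165)·(-145) − (-110)·(-170) = 5225.
∂h/∂x = [(-1.68)·(-145) − (-1.27)·(-170)] / 5225 = +0.005301
∂h/∂y = [(-165)·(-1.27) − (-110)·(-1.68)] / 5225 = +0.004737
Head at (439008, 3643476) = 393.39 + (+0.005301)·(-285) + (+0.004737)·(-285) = 390.53 m.
That is lower than the 393.39 m at A, so the point is downgradient.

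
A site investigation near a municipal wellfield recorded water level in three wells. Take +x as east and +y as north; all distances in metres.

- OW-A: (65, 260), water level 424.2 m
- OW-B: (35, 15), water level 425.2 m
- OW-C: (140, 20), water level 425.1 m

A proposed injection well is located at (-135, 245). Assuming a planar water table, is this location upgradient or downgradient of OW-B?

downgradient

Taking OW-A as reference: OW-B−OW-A = (-30, -245, +1.0); OW-C−OW-A = (75, -240, +0.9).
Solve a·Δx + b·Δy = Δh: det = (-30)·(-240) − 75·(-245) = 25575.
∂h/∂x = [(+1.0)·(-240) − (+0.9)·(-245)] / 25575 = -0.0007625
∂h/∂y = [(-30)·(+0.9) − 75·(+1.0)] / 25575 = -0.003988
Head at (-135, 245) = 424.2 + (-0.0007625)·(-200) + (-0.003988)·(-15) = 424.41 m.
That is lower than the 425.2 m at OW-B, so the point is downgradient.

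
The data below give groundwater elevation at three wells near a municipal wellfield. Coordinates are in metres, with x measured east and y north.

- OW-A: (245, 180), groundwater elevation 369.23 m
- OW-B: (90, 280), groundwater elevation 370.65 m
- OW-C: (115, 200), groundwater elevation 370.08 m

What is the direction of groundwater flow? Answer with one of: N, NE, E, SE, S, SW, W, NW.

SE

Differences from OW-A: to OW-B (Δx, Δy, Δh) = (-155, 100, +1.42); to OW-C = (-130, 20, +0.85).
Solve a·Δx + b·Δy = Δh: det = (-155)·20 − (-130)·100 = 9900.
∂h/∂x = [(+1.42)·20 − (+0.85)·100] / 9900 = -0.005717
∂h/∂y = [(-155)·(+0.85) − (-130)·(+1.42)] / 9900 = +0.005338
Flow = −∇h = (+0.005717 east, -0.005338 north), which points southeast.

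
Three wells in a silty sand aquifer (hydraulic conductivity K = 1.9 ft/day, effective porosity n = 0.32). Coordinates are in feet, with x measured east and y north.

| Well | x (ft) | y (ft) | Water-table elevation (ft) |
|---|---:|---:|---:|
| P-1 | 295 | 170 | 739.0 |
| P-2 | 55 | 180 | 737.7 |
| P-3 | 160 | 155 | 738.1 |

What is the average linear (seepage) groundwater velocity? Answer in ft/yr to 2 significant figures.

22 ft/yr

With h = a·x + b·y + c and P-1 as origin, the differences give:
  (-240)·a + 10·b = -1.3
  (-135)·a + (-15)·b = -0.9
Eliminate b (×(-15) and ×10, subtract): 4950·a = 28.50 → a = ∂h/∂x = +0.005758
Back-substitute: b = ∂h/∂y = +0.008182.
|∇h| = √(0.005758² + 0.008182²) = 0.01
Seepage velocity v = K·i/n = 1.9 × 0.01 / 0.32 = 0.05937 ft/day = 21.68 ft/yr.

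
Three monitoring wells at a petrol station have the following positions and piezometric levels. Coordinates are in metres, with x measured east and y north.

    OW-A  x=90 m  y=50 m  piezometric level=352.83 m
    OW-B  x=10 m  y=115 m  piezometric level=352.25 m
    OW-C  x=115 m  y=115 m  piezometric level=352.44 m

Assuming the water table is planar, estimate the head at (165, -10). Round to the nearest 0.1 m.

353.4 m

Differences from OW-A: to OW-B (Δx, Δy, Δh) = (-80, 65, -0.58); to OW-C = (25, 65, -0.39).
Determinant of the coordinate differences = (-80)·65 − 25·65 = -6825.
∂h/∂x = [(-0.58)·65 − (-0.39)·65] / -6825 = +0.001810
∂h/∂y = [(-80)·(-0.39) − 25·(-0.58)] / -6825 = -0.006696
h(165, -10) = 352.83 + (+0.001810)·(75) + (-0.006696)·(-60) = 352.83 +0.136 +0.402 = 353.367 m.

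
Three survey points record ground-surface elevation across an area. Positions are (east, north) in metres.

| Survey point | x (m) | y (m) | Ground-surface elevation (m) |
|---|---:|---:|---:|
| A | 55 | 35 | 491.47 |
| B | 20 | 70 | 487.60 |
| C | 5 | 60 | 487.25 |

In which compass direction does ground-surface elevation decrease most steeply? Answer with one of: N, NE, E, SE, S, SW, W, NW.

Taking A as reference: B−A = (-35, 35, -3.87); C−A = (-50, 25, -4.22).
Solve a·Δx + b·Δy = Δz: det = (-35)·25 − (-50)·35 = 875.
∂z/∂x = [(-3.87)·25 − (-4.22)·35] / 875 = +0.05823
∂z/∂y = [(-35)·(-4.22) − (-50)·(-3.87)] / 875 = -0.05234
Steepest decrease is along −∇f = (-0.05823 E, +0.05234 N) → northwest.

NW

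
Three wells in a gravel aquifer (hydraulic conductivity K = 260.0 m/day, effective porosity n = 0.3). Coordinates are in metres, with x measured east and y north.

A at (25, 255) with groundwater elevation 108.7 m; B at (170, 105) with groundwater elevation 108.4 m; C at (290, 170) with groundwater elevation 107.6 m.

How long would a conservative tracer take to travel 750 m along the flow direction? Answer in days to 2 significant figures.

150 days

Differences from A: to B (Δx, Δy, Δh) = (145, -150, -0.3); to C = (265, -85, -1.1).
Determinant of the coordinate differences = 145·(-85) − 265·(-150) = 27425.
∂h/∂x = [(-0.3)·(-85) − (-1.1)·(-150)] / 27425 = -0.005087
∂h/∂y = [145·(-1.1) − 265·(-0.3)] / 27425 = -0.002917
|∇h| = √(-0.005087² + -0.002917²) = 0.005864
Seepage velocity v = K·i/n = 260.0 × 0.005864 / 0.3 = 5.082 m/day.
t = 750 / 5.082 = 147.6 days.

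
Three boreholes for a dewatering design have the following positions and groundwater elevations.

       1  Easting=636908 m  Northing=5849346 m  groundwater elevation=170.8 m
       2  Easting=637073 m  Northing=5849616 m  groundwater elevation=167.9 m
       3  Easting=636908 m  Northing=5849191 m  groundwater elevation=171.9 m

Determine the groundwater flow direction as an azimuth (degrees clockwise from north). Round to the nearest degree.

040°

With h = a·x + b·y + c and 1 as origin, the differences give:
  165·a + 270·b = -2.9
  0·a + (-155)·b = +1.1
Eliminate b (×(-155) and ×270, subtract): -25575·a = 152.50 → a = ∂h/∂x = -0.005963
Back-substitute: b = ∂h/∂y = -0.007097.
Flow direction (−∇h) has components (+0.005963 E, +0.007097 N).
Azimuth = atan2(E, N) = atan2(+0.005963, +0.007097) = 40.0° ≈ 040°.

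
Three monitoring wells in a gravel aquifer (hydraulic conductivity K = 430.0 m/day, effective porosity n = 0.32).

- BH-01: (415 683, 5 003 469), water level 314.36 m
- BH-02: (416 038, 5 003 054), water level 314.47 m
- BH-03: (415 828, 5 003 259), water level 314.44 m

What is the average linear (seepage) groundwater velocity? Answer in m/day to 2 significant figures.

1.5 m/day

Differences from BH-01: to BH-02 (Δx, Δy, Δh) = (355, -415, +0.11); to BH-03 = (145, -210, +0.08).
Solve a·Δx + b·Δy = Δh: det = 355·(-210) − 145·(-415) = -14375.
∂h/∂x = [(+0.11)·(-210) − (+0.08)·(-415)] / -14375 = -0.0007026
∂h/∂y = [355·(+0.08) − 145·(+0.11)] / -14375 = -0.0008661
|∇h| = √(-0.0007026² + -0.0008661²) = 0.001115
Seepage velocity v = K·i/n = 430.0 × 0.001115 / 0.32 = 1.498 m/day.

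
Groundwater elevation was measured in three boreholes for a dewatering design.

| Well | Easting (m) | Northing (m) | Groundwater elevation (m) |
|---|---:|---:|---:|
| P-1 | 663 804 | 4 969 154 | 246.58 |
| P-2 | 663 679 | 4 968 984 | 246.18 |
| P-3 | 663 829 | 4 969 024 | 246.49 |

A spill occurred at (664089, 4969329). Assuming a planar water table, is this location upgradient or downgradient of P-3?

Three-point gradient (reference P-1): Δ to P-2 = (-125, -170, -0.40), Δ to P-3 = (25, -130, -0.09).
∂h/∂x = +0.001790, ∂h/∂y = +0.001037 (det = 20500).
Head at (664089, 4969329) = 246.58 + (+0.001790)·(285) + (+0.001037)·(175) = 247.27 m.
That is higher than the 246.49 m at P-3, so the point is upgradient.

upgradient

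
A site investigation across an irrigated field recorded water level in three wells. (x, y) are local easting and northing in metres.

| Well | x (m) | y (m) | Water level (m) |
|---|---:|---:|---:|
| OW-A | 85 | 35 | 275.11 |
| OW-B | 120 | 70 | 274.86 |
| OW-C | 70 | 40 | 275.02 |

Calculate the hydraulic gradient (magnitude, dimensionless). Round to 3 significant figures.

Differences from OW-A: to OW-B (Δx, Δy, Δh) = (35, 35, -0.25); to OW-C = (-15, 5, -0.09).
Determinant of the coordinate differences = 35·5 − (-15)·35 = 700.
∂h/∂x = [(-0.25)·5 − (-0.09)·35] / 700 = +0.002714
∂h/∂y = [35·(-0.09) − (-15)·(-0.25)] / 700 = -0.009857
|∇h| = √(0.002714² + -0.009857²) = 0.01022

0.0102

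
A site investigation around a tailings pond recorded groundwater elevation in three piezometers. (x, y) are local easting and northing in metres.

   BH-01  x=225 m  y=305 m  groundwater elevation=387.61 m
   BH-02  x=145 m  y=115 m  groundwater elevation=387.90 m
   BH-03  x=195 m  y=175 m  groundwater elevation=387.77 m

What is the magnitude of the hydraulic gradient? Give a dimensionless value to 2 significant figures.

Taking BH-01 as reference: BH-02−BH-01 = (-80, -190, +0.29); BH-03−BH-01 = (-30, -130, +0.16).
Solve a·Δx + b·Δy = Δh: det = (-80)·(-130) − (-30)·(-190) = 4700.
∂h/∂x = [(+0.29)·(-130) − (+0.16)·(-190)] / 4700 = -0.001553
∂h/∂y = [(-80)·(+0.16) − (-30)·(+0.29)] / 4700 = -0.0008723
|∇h| = √(-0.001553² + -0.0008723²) = 0.001781

0.0018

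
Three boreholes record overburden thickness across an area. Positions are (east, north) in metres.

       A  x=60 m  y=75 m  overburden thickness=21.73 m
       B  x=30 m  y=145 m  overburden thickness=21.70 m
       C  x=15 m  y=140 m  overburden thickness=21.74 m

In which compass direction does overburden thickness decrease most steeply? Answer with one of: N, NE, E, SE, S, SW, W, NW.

NE

Taking A as reference: B−A = (-30, 70, -0.03); C−A = (-45, 65, +0.01).
Determinant of the coordinate differences = (-30)·65 − (-45)·70 = 1200.
∂d/∂x = [(-0.03)·65 − (+0.01)·70] / 1200 = -0.002208
∂d/∂y = [(-30)·(+0.01) − (-45)·(-0.03)] / 1200 = -0.001375
Steepest decrease is along −∇f = (+0.002208 E, +0.001375 N) → northeast.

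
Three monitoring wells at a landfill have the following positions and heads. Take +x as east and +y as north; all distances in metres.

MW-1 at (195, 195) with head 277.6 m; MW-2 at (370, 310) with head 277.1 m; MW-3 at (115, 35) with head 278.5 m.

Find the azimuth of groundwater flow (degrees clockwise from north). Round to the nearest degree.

349°

With h = a·x + b·y + c and MW-1 as origin, the differences give:
  175·a + 115·b = -0.5
  (-80)·a + (-160)·b = +0.9
Eliminate b (×(-160) and ×115, subtract): -18800·a = -23.50 → a = ∂h/∂x = +0.001250
Back-substitute: b = ∂h/∂y = -0.006250.
Flow direction (−∇h) has components (-0.001250 E, +0.006250 N).
Azimuth = atan2(E, N) = atan2(-0.001250, +0.006250) = 348.7° ≈ 349°.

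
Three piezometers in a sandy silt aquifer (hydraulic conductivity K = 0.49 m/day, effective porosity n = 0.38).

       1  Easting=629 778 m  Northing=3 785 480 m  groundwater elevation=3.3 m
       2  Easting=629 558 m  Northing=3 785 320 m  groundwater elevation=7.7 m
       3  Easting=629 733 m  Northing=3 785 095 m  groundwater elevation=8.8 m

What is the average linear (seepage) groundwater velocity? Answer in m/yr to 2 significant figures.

Taking 1 as reference: 2−1 = (-220, -160, +4.4); 3−1 = (-45, -385, +5.5).
Solve a·Δx + b·Δy = Δh: det = (-220)·(-385) − (-45)·(-160) = 77500.
∂h/∂x = [(+4.4)·(-385) − (+5.5)·(-160)] / 77500 = -0.01050
∂h/∂y = [(-220)·(+5.5) − (-45)·(+4.4)] / 77500 = -0.01306
|∇h| = √(-0.01050² + -0.01306²) = 0.01676
Seepage velocity v = K·i/n = 0.49 × 0.01676 / 0.38 = 0.02161 m/day = 7.893 m/yr.

7.9 m/yr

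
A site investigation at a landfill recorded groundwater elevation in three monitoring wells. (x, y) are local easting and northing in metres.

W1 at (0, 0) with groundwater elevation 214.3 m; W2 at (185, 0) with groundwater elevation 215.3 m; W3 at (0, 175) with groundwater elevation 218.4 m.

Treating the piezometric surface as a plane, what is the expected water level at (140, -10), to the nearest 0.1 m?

214.8 m

∂h/∂x = (215.3 − 214.3) / (185 − 0) = +0.005405
∂h/∂y = (218.4 − 214.3) / (175 − 0) = +0.02343
h(140, -10) = 214.3 + (+0.005405)·(140) + (+0.02343)·(-10) = 214.3 +0.757 -0.234 = 214.822 m.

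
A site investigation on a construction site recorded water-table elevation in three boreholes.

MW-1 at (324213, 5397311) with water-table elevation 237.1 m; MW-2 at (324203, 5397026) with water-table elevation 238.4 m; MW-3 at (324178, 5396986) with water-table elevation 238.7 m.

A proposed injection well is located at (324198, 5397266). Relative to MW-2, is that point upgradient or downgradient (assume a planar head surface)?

downgradient

With h = a·x + b·y + c and MW-1 as origin, the differences give:
  (-10)·a + (-285)·b = +1.3
  (-35)·a + (-325)·b = +1.6
Eliminate b (×(-325) and ×(-285), subtract): -6725·a = 33.50 → a = ∂h/∂x = -0.004981
Back-substitute: b = ∂h/∂y = -0.004387.
Head at (324198, 5397266) = 237.1 + (-0.004981)·(-15) + (-0.004387)·(-45) = 237.37 m.
That is lower than the 238.4 m at MW-2, so the point is downgradient.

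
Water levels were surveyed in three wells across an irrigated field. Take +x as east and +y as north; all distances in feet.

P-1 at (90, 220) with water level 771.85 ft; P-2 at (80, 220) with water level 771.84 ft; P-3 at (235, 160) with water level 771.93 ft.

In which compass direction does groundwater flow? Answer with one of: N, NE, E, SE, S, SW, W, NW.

SW

Differences from P-1: to P-2 (Δx, Δy, Δh) = (-10, 0, -0.01); to P-3 = (145, -60, +0.08).
Solve a·Δx + b·Δy = Δh: det = (-10)·(-60) − 145·0 = 600.
∂h/∂x = [(-0.01)·(-60) − (+0.08)·0] / 600 = +0.0010000
∂h/∂y = [(-10)·(+0.08) − 145·(-0.01)] / 600 = +0.001083
Flow = −∇h = (-0.0010000 east, -0.001083 north), which points southwest.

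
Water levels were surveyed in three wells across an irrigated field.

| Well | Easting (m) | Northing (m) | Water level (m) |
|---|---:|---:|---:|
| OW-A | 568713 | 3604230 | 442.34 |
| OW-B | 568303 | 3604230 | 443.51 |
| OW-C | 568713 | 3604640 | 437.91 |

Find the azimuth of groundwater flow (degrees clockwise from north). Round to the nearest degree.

∂h/∂x = (443.51 − 442.34) / (568303 − 568713) = -0.002854
∂h/∂y = (437.91 − 442.34) / (3604640 − 3604230) = -0.01080
Flow direction (−∇h) has components (+0.002854 E, +0.01080 N).
Azimuth = atan2(E, N) = atan2(+0.002854, +0.01080) = 14.8° ≈ 015°.

015°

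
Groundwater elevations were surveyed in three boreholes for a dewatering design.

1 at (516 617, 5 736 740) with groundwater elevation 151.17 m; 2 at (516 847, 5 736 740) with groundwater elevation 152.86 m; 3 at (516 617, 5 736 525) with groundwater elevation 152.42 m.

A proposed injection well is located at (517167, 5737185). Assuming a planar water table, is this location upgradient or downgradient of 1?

upgradient

∂h/∂x = (152.86 − 151.17) / (516847 − 516617) = +0.007348
∂h/∂y = (152.42 − 151.17) / (5736525 − 5736740) = -0.005814
Head at (517167, 5737185) = 151.17 + (+0.007348)·(550) + (-0.005814)·(445) = 152.62 m.
That is higher than the 151.17 m at 1, so the point is upgradient.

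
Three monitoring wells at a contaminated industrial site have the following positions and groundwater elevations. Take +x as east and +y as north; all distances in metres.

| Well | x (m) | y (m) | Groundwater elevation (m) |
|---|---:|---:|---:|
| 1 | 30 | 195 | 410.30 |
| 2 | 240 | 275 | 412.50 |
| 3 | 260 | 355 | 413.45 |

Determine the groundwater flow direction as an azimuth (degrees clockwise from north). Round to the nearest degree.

With h = a·x + b·y + c and 1 as origin, the differences give:
  210·a + 80·b = +2.20
  230·a + 160·b = +3.15
Eliminate b (×160 and ×80, subtract): 15200·a = 100.000 → a = ∂h/∂x = +0.006579
Back-substitute: b = ∂h/∂y = +0.01023.
Flow direction (−∇h) has components (-0.006579 E, -0.01023 N).
Azimuth = atan2(E, N) = atan2(-0.006579, -0.01023) = 212.7° ≈ 213°.

213°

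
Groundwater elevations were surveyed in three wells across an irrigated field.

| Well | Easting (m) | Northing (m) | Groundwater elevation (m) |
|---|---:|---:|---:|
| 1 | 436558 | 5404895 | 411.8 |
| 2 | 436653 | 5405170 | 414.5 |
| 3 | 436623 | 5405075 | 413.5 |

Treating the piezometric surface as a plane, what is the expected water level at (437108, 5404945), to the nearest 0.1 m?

399.6 m

Taking 1 as reference: 2−1 = (95, 275, +2.7); 3−1 = (65, 180, +1.7).
Determinant of the coordinate differences = 95·180 − 65·275 = -775.
∂h/∂x = [(+2.7)·180 − (+1.7)·275] / -775 = -0.02387
∂h/∂y = [95·(+1.7) − 65·(+2.7)] / -775 = +0.01806
h(437108, 5404945) = 411.8 + (-0.02387)·(550) + (+0.01806)·(50) = 411.8 -13.129 +0.903 = 399.574 m.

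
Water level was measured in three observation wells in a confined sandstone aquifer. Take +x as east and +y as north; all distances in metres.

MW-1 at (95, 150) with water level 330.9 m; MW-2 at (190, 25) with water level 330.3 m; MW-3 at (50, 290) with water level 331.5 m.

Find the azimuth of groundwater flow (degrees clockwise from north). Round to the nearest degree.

With h = a·x + b·y + c and MW-1 as origin, the differences give:
  95·a + (-125)·b = -0.6
  (-45)·a + 140·b = +0.6
Eliminate b (×140 and ×(-125), subtract): 7675·a = -9.00 → a = ∂h/∂x = -0.001173
Back-substitute: b = ∂h/∂y = +0.003909.
Flow direction (−∇h) has components (+0.001173 E, -0.003909 N).
Azimuth = atan2(E, N) = atan2(+0.001173, -0.003909) = 163.3° ≈ 163°.

163°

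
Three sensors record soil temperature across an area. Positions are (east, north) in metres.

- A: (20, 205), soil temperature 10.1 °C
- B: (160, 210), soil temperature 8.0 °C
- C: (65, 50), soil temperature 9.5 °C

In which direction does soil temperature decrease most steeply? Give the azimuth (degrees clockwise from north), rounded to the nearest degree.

088°

With T = a·x + b·y + c and A as origin, the differences give:
  140·a + 5·b = -2.1
  45·a + (-155)·b = -0.6
Eliminate b (×(-155) and ×5, subtract): -21925·a = 328.50 → a = ∂T/∂x = -0.01498
Back-substitute: b = ∂T/∂y = -0.0004789.
Steepest decrease is along −∇f: components (+0.01498 E, +0.0004789 N).
Azimuth = atan2(+0.01498, +0.0004789) = 88.2° ≈ 088°.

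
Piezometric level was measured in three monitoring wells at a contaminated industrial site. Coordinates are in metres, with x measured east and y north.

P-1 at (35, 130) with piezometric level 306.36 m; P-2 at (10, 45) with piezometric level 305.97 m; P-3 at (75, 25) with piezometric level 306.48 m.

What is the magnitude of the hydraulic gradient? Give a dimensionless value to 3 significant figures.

Three-point gradient (reference P-1): Δ to P-2 = (-25, -85, -0.39), Δ to P-3 = (40, -105, +0.12).
∂h/∂x = +0.008490, ∂h/∂y = +0.002091 (det = 6025).
|∇h| = √(0.008490² + 0.002091²) = 0.008744

0.00874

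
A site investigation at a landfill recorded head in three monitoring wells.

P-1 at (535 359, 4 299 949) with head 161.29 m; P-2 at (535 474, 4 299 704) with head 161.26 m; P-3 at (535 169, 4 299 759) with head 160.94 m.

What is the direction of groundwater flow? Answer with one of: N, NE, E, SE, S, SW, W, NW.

SW

Three-point gradient (reference P-1): Δ to P-2 = (115, -245, -0.03), Δ to P-3 = (-190, -190, -0.35).
∂h/∂x = +0.001170, ∂h/∂y = +0.0006718 (det = -68400).
Flow = −∇h = (-0.001170 east, -0.0006718 north), which points southwest.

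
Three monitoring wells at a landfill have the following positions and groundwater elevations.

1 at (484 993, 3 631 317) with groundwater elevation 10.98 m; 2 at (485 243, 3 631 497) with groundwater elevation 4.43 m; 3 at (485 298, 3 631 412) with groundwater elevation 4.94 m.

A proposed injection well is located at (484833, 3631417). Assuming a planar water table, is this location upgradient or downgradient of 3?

upgradient

Taking 1 as reference: 2−1 = (250, 180, -6.55); 3−1 = (305, 95, -6.04).
Solve a·Δx + b·Δy = Δh: det = 250·95 − 305·180 = -31150.
∂h/∂x = [(-6.55)·95 − (-6.04)·180] / -31150 = -0.01493
∂h/∂y = [250·(-6.04) − 305·(-6.55)] / -31150 = -0.01566
Head at (484833, 3631417) = 10.98 + (-0.01493)·(-160) + (-0.01566)·(100) = 11.80 m.
That is higher than the 4.94 m at 3, so the point is upgradient.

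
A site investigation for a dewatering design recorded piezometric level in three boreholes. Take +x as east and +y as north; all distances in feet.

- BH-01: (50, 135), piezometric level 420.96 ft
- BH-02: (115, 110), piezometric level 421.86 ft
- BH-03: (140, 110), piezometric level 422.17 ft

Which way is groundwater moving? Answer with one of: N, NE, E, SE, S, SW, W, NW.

W

With h = a·x + b·y + c and BH-01 as origin, the differences give:
  65·a + (-25)·b = +0.90
  90·a + (-25)·b = +1.21
Eliminate b (×(-25) and ×(-25), subtract): 625·a = 7.750 → a = ∂h/∂x = +0.01240
Back-substitute: b = ∂h/∂y = -0.003760.
Flow = −∇h = (-0.01240 east, +0.003760 north), which points west.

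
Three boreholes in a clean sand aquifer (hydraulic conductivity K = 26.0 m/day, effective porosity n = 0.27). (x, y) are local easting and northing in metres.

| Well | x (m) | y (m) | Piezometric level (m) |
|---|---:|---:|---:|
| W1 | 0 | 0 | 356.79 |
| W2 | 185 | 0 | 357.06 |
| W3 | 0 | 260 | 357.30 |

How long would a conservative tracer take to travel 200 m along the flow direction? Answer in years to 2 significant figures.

2.3 years

∂h/∂x = (357.06 − 356.79) / (185 − 0) = +0.001459
∂h/∂y = (357.30 − 356.79) / (260 − 0) = +0.001962
|∇h| = √(0.001459² + 0.001962²) = 0.002445
Seepage velocity v = K·i/n = 26.0 × 0.002445 / 0.27 = 0.2354 m/day.
t = 200 / 0.2354 = 849.6 days = 2.33 years.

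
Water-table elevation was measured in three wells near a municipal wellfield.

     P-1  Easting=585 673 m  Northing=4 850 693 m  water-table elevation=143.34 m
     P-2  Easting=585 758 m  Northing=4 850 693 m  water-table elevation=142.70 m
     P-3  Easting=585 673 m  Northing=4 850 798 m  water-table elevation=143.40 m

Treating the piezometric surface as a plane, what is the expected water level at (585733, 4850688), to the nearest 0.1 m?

∂h/∂x = (142.70 − 143.34) / (585758 − 585673) = -0.007529
∂h/∂y = (143.40 − 143.34) / (4850798 − 4850693) = +0.0005714
h(585733, 4850688) = 143.34 + (-0.007529)·(60) + (+0.0005714)·(-5) = 143.34 -0.452 -0.003 = 142.885 m.

142.9 m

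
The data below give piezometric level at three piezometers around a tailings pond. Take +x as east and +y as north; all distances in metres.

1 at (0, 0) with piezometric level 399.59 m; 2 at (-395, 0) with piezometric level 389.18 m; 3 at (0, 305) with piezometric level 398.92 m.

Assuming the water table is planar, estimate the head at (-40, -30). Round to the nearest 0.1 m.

398.6 m

∂h/∂x = (389.18 − 399.59) / (-395 − 0) = +0.02635
∂h/∂y = (398.92 − 399.59) / (305 − 0) = -0.002197
h(-40, -30) = 399.59 + (+0.02635)·(-40) + (-0.002197)·(-30) = 399.59 -1.054 +0.066 = 398.602 m.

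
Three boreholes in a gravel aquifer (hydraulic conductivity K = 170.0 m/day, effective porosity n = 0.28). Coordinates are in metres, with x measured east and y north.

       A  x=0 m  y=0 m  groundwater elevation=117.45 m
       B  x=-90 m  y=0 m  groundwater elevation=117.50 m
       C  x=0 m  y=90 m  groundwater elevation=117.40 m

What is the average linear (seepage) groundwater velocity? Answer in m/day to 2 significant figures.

∂h/∂x = (117.50 − 117.45) / (-90 − 0) = -0.0005556
∂h/∂y = (117.40 − 117.45) / (90 − 0) = -0.0005556
|∇h| = √(-0.0005556² + -0.0005556²) = 0.0007857
Seepage velocity v = K·i/n = 170.0 × 0.0007857 / 0.28 = 0.477 m/day.

0.48 m/day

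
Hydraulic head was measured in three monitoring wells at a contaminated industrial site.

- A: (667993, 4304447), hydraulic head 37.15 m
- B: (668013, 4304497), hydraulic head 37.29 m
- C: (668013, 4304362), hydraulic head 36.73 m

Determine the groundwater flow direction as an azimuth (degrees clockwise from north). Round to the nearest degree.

Differences from A: to B (Δx, Δy, Δh) = (20, 50, +0.14); to C = (20, -85, -0.42).
Determinant of the coordinate differences = 20·(-85) − 20·50 = -2700.
∂h/∂x = [(+0.14)·(-85) − (-0.42)·50] / -2700 = -0.003370
∂h/∂y = [20·(-0.42) − 20·(+0.14)] / -2700 = +0.004148
Flow direction (−∇h) has components (+0.003370 E, -0.004148 N).
Azimuth = atan2(E, N) = atan2(+0.003370, -0.004148) = 140.9° ≈ 141°.

141°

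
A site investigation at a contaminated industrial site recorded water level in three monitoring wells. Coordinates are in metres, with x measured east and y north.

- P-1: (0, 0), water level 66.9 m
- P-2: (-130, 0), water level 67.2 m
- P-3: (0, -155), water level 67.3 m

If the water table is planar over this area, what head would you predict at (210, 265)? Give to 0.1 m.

65.7 m

∂h/∂x = (67.2 − 66.9) / (-130 − 0) = -0.002308
∂h/∂y = (67.3 − 66.9) / (-155 − 0) = -0.002581
h(210, 265) = 66.9 + (-0.002308)·(210) + (-0.002581)·(265) = 66.9 -0.485 -0.684 = 65.732 m.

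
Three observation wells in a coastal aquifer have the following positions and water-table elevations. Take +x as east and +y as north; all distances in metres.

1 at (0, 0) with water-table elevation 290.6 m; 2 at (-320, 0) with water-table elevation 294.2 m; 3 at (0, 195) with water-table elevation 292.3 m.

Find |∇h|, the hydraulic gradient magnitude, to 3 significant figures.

0.0142

∂h/∂x = (294.2 − 290.6) / (-320 − 0) = -0.01125
∂h/∂y = (292.3 − 290.6) / (195 − 0) = +0.008718
|∇h| = √(-0.01125² + 0.008718²) = 0.01423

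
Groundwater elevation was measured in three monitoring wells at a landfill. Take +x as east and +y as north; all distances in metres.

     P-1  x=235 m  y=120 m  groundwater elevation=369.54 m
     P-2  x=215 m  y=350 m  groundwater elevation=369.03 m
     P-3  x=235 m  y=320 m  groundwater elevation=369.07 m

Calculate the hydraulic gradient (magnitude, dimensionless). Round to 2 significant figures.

0.0028

Taking P-1 as reference: P-2−P-1 = (-20, 230, -0.51); P-3−P-1 = (0, 200, -0.47).
Solve a·Δx + b·Δy = Δh: det = (-20)·200 − 0·230 = -4000.
∂h/∂x = [(-0.51)·200 − (-0.47)·230] / -4000 = -0.001525
∂h/∂y = [(-20)·(-0.47) − 0·(-0.51)] / -4000 = -0.002350
|∇h| = √(-0.001525² + -0.002350²) = 0.002801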